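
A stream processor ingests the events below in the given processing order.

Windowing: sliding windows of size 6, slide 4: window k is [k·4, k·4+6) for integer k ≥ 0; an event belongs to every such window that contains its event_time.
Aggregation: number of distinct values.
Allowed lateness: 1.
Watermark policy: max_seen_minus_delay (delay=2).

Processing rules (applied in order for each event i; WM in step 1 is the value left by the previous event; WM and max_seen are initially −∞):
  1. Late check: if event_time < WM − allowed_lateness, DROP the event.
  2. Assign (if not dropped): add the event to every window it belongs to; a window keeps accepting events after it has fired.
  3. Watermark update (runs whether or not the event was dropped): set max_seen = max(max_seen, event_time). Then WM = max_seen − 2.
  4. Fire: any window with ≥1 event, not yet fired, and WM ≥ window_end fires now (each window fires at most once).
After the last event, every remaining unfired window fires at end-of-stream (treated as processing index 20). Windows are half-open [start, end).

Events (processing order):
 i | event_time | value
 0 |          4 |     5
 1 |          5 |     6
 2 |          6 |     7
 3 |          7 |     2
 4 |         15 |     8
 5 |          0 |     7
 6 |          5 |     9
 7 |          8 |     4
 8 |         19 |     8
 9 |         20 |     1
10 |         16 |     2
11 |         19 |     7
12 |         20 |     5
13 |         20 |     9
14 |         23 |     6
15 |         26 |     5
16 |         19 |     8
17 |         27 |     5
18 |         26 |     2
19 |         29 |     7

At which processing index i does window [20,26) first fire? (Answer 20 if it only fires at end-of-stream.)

i=0 t=4 v=5: → [4,10),[0,6); WM=2
i=1 t=5 v=6: → [4,10),[0,6); WM=3
i=2 t=6 v=7: → [4,10); WM=4
i=3 t=7 v=2: → [4,10); WM=5
i=4 t=15 v=8: → [12,18); WM=13; [0,6) fires=2 [4,10) fires=4
i=5 t=0 v=7: DROP (t<13-1); WM=13
i=6 t=5 v=9: DROP (t<13-1); WM=13
i=7 t=8 v=4: DROP (t<13-1); WM=13
i=8 t=19 v=8: → [16,22); WM=17
i=9 t=20 v=1: → [20,26),[16,22); WM=18; [12,18) fires=1
i=10 t=16 v=2: DROP (t<18-1); WM=18
i=11 t=19 v=7: → [16,22); WM=18
i=12 t=20 v=5: → [20,26),[16,22); WM=18
i=13 t=20 v=9: → [20,26),[16,22); WM=18
i=14 t=23 v=6: → [20,26); WM=21
i=15 t=26 v=5: → [24,30); WM=24; [16,22) fires=5
i=16 t=19 v=8: DROP (t<24-1); WM=24
i=17 t=27 v=5: → [24,30); WM=25
i=18 t=26 v=2: → [24,30); WM=25
i=19 t=29 v=7: → [28,34),[24,30); WM=27; [20,26) fires=4

19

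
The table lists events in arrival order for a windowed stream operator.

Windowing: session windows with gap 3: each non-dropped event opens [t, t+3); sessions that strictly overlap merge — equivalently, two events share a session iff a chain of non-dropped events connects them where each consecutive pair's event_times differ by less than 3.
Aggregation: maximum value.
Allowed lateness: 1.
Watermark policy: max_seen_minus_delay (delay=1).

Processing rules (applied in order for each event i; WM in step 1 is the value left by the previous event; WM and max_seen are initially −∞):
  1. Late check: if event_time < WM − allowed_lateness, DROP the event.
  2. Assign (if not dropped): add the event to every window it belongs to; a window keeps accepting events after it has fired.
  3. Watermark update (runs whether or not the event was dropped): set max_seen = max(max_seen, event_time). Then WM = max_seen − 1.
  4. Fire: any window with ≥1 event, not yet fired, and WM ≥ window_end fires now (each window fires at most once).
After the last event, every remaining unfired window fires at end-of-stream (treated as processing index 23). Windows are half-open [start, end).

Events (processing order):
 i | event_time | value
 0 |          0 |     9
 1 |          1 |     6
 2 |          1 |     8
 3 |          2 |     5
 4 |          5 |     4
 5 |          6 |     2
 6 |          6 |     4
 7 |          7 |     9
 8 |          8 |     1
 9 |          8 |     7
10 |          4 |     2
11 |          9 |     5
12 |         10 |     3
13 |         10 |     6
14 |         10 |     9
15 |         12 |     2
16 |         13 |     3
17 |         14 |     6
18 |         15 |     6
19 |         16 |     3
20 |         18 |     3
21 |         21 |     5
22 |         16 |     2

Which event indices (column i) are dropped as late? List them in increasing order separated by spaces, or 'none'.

10 22

i=0 t=0 v=9: → [0,3); WM=-1
i=1 t=1 v=6: → [0,4); WM=0
i=2 t=1 v=8: → [0,4); WM=0
i=3 t=2 v=5: → [0,5); WM=1
i=4 t=5 v=4: → [5,8); WM=4
i=5 t=6 v=2: → [5,9); WM=5
i=6 t=6 v=4: → [5,9); WM=5
i=7 t=7 v=9: → [5,10); WM=6
i=8 t=8 v=1: → [5,11); WM=7
i=9 t=8 v=7: → [5,11); WM=7
i=10 t=4 v=2: DROP (t<7-1); WM=7
i=11 t=9 v=5: → [5,12); WM=8
i=12 t=10 v=3: → [5,13); WM=9
i=13 t=10 v=6: → [5,13); WM=9
i=14 t=10 v=9: → [5,13); WM=9
i=15 t=12 v=2: → [5,15); WM=11
i=16 t=13 v=3: → [5,16); WM=12
i=17 t=14 v=6: → [5,17); WM=13
i=18 t=15 v=6: → [5,18); WM=14
i=19 t=16 v=3: → [5,19); WM=15
i=20 t=18 v=3: → [5,21); WM=17
i=21 t=21 v=5: → [21,24); WM=20
i=22 t=16 v=2: DROP (t<20-1); WM=20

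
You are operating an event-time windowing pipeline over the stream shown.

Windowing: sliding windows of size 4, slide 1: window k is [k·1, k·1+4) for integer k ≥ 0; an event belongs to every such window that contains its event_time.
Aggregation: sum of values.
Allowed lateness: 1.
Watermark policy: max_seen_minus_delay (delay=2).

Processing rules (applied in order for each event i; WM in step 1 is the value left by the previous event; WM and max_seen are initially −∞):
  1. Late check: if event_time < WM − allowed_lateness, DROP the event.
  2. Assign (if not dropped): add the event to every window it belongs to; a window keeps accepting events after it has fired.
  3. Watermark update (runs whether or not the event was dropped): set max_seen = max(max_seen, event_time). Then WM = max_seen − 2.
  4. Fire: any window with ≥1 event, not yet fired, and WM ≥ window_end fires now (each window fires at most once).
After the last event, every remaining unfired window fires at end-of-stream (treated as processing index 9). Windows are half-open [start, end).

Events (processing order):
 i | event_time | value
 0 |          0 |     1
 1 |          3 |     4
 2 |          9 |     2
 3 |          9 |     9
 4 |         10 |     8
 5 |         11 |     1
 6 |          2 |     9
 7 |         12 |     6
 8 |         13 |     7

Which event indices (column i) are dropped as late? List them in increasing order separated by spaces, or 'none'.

i=0 t=0 v=1: → [0,4); WM=-2
i=1 t=3 v=4: → [3,7),[2,6),[1,5),[0,4); WM=1
i=2 t=9 v=2: → [9,13),[8,12),[7,11),[6,10); WM=7; [0,4) fires=5 [1,5) fires=4 [2,6) fires=4 [3,7) fires=4
i=3 t=9 v=9: → [9,13),[8,12),[7,11),[6,10); WM=7
i=4 t=10 v=8: → [10,14),[9,13),[8,12),[7,11); WM=8
i=5 t=11 v=1: → [11,15),[10,14),[9,13),[8,12); WM=9
i=6 t=2 v=9: DROP (t<9-1); WM=9
i=7 t=12 v=6: → [12,16),[11,15),[10,14),[9,13); WM=10; [6,10) fires=11
i=8 t=13 v=7: → [13,17),[12,16),[11,15),[10,14); WM=11; [7,11) fires=19

6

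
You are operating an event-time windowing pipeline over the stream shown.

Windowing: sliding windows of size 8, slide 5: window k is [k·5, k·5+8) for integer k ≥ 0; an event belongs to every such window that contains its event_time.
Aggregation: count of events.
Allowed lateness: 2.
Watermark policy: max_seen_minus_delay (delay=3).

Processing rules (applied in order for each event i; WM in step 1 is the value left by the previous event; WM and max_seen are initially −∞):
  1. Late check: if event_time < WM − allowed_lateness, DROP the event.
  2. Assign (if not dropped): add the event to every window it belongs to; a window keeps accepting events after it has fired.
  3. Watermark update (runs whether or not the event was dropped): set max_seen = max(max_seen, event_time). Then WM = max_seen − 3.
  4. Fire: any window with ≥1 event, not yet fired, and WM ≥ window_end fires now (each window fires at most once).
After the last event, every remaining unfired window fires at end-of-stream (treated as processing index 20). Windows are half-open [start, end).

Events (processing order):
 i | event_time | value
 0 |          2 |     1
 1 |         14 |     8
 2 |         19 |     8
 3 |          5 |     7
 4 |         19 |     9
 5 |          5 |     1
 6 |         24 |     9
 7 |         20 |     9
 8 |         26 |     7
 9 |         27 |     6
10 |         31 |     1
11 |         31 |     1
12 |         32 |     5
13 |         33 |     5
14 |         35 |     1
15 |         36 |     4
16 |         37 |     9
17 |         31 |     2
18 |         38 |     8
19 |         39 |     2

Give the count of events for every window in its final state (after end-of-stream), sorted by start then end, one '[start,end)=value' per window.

[0,8)=1 [10,18)=1 [15,23)=3 [20,28)=4 [25,33)=5 [30,38)=7 [35,43)=5

i=0 t=2 v=1: → [0,8); WM=-1
i=1 t=14 v=8: → [10,18); WM=11; [0,8) fires=1
i=2 t=19 v=8: → [15,23); WM=16
i=3 t=5 v=7: DROP (t<16-2); WM=16
i=4 t=19 v=9: → [15,23); WM=16
i=5 t=5 v=1: DROP (t<16-2); WM=16
i=6 t=24 v=9: → [20,28); WM=21; [10,18) fires=1
i=7 t=20 v=9: → [20,28),[15,23); WM=21
i=8 t=26 v=7: → [25,33),[20,28); WM=23; [15,23) fires=3
i=9 t=27 v=6: → [25,33),[20,28); WM=24
i=10 t=31 v=1: → [30,38),[25,33); WM=28; [20,28) fires=4
i=11 t=31 v=1: → [30,38),[25,33); WM=28
i=12 t=32 v=5: → [30,38),[25,33); WM=29
i=13 t=33 v=5: → [30,38); WM=30
i=14 t=35 v=1: → [35,43),[30,38); WM=32
i=15 t=36 v=4: → [35,43),[30,38); WM=33; [25,33) fires=5
i=16 t=37 v=9: → [35,43),[30,38); WM=34
i=17 t=31 v=2: DROP (t<34-2); WM=34
i=18 t=38 v=8: → [35,43); WM=35
i=19 t=39 v=2: → [35,43); WM=36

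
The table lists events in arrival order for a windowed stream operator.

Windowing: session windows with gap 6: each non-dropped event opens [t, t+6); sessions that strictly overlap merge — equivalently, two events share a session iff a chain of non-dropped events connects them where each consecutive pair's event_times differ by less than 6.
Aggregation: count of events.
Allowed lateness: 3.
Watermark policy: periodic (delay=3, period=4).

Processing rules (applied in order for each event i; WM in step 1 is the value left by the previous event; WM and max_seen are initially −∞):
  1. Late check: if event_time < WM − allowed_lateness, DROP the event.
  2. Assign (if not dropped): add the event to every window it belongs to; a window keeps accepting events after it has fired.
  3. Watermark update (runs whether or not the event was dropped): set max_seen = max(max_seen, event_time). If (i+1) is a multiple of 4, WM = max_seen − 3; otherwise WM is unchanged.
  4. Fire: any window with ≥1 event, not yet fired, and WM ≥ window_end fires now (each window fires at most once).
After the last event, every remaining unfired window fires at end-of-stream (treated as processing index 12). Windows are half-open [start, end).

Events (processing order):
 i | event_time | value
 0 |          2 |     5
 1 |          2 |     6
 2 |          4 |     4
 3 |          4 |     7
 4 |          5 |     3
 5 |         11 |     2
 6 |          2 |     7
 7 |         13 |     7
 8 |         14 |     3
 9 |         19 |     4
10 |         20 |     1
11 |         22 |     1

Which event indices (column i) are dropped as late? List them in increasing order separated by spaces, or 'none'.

i=0 t=2 v=5: → [2,8); WM=−∞
i=1 t=2 v=6: → [2,8); WM=−∞
i=2 t=4 v=4: → [2,10); WM=−∞
i=3 t=4 v=7: → [2,10); WM=1
i=4 t=5 v=3: → [2,11); WM=1
i=5 t=11 v=2: → [11,17); WM=1
i=6 t=2 v=7: → [2,11); WM=1
i=7 t=13 v=7: → [11,19); WM=10
i=8 t=14 v=3: → [11,20); WM=10
i=9 t=19 v=4: → [11,25); WM=10
i=10 t=20 v=1: → [11,26); WM=10
i=11 t=22 v=1: → [11,28); WM=19

none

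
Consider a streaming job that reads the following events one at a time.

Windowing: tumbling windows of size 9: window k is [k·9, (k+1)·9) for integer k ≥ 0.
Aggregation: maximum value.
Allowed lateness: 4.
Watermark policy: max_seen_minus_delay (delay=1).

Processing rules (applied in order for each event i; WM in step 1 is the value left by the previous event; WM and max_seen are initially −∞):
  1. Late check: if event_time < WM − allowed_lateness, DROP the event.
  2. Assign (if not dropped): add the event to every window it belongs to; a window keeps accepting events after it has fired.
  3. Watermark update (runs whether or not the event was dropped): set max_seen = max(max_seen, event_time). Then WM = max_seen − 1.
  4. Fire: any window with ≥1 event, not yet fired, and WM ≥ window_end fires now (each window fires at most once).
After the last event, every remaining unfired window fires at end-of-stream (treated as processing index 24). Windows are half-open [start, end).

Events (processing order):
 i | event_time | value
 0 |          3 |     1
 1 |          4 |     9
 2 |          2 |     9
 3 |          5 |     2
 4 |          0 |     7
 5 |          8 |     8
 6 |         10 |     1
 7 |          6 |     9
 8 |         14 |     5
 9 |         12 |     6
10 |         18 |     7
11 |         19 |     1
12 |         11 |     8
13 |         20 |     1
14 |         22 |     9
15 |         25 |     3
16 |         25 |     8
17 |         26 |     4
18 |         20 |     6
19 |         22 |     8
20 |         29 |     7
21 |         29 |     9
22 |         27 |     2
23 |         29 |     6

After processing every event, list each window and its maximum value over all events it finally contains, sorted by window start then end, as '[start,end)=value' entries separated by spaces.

i=0 t=3 v=1: → [0,9); WM=2
i=1 t=4 v=9: → [0,9); WM=3
i=2 t=2 v=9: → [0,9); WM=3
i=3 t=5 v=2: → [0,9); WM=4
i=4 t=0 v=7: → [0,9); WM=4
i=5 t=8 v=8: → [0,9); WM=7
i=6 t=10 v=1: → [9,18); WM=9; [0,9) fires=9
i=7 t=6 v=9: → [0,9); WM=9
i=8 t=14 v=5: → [9,18); WM=13
i=9 t=12 v=6: → [9,18); WM=13
i=10 t=18 v=7: → [18,27); WM=17
i=11 t=19 v=1: → [18,27); WM=18; [9,18) fires=6
i=12 t=11 v=8: DROP (t<18-4); WM=18
i=13 t=20 v=1: → [18,27); WM=19
i=14 t=22 v=9: → [18,27); WM=21
i=15 t=25 v=3: → [18,27); WM=24
i=16 t=25 v=8: → [18,27); WM=24
i=17 t=26 v=4: → [18,27); WM=25
i=18 t=20 v=6: DROP (t<25-4); WM=25
i=19 t=22 v=8: → [18,27); WM=25
i=20 t=29 v=7: → [27,36); WM=28; [18,27) fires=9
i=21 t=29 v=9: → [27,36); WM=28
i=22 t=27 v=2: → [27,36); WM=28
i=23 t=29 v=6: → [27,36); WM=28

[0,9)=9 [9,18)=6 [18,27)=9 [27,36)=9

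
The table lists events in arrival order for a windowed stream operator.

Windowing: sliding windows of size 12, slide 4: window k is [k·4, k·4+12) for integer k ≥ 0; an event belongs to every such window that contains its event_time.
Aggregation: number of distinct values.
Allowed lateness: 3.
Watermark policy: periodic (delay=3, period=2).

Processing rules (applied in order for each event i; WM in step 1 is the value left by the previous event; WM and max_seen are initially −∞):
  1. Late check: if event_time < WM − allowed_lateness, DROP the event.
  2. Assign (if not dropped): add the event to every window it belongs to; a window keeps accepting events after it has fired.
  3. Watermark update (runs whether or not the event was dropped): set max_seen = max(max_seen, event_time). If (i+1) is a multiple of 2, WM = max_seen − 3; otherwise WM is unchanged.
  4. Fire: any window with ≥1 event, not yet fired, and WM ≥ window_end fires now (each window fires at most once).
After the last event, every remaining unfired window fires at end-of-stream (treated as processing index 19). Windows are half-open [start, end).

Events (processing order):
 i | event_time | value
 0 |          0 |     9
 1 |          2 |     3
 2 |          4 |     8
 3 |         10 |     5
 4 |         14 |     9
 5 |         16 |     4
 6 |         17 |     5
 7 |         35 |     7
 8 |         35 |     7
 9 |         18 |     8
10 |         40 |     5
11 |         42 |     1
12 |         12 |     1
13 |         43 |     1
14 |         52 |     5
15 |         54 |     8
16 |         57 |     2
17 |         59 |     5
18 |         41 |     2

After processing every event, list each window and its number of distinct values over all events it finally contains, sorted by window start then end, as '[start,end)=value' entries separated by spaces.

i=0 t=0 v=9: → [0,12); WM=−∞
i=1 t=2 v=3: → [0,12); WM=-1
i=2 t=4 v=8: → [4,16),[0,12); WM=-1
i=3 t=10 v=5: → [8,20),[4,16),[0,12); WM=7
i=4 t=14 v=9: → [12,24),[8,20),[4,16); WM=7
i=5 t=16 v=4: → [16,28),[12,24),[8,20); WM=13; [0,12) fires=4
i=6 t=17 v=5: → [16,28),[12,24),[8,20); WM=13
i=7 t=35 v=7: → [32,44),[28,40),[24,36); WM=32; [4,16) fires=3 [8,20) fires=3 [12,24) fires=3 [16,28) fires=2
i=8 t=35 v=7: → [32,44),[28,40),[24,36); WM=32
i=9 t=18 v=8: DROP (t<32-3); WM=32
i=10 t=40 v=5: → [40,52),[36,48),[32,44); WM=32
i=11 t=42 v=1: → [40,52),[36,48),[32,44); WM=39; [24,36) fires=1
i=12 t=12 v=1: DROP (t<39-3); WM=39
i=13 t=43 v=1: → [40,52),[36,48),[32,44); WM=40; [28,40) fires=1
i=14 t=52 v=5: → [52,64),[48,60),[44,56); WM=40
i=15 t=54 v=8: → [52,64),[48,60),[44,56); WM=51; [32,44) fires=3 [36,48) fires=2
i=16 t=57 v=2: → [56,68),[52,64),[48,60); WM=51
i=17 t=59 v=5: → [56,68),[52,64),[48,60); WM=56; [40,52) fires=2 [44,56) fires=2
i=18 t=41 v=2: DROP (t<56-3); WM=56

[0,12)=4 [4,16)=3 [8,20)=3 [12,24)=3 [16,28)=2 [24,36)=1 [28,40)=1 [32,44)=3 [36,48)=2 [40,52)=2 [44,56)=2 [48,60)=3 [52,64)=3 [56,68)=2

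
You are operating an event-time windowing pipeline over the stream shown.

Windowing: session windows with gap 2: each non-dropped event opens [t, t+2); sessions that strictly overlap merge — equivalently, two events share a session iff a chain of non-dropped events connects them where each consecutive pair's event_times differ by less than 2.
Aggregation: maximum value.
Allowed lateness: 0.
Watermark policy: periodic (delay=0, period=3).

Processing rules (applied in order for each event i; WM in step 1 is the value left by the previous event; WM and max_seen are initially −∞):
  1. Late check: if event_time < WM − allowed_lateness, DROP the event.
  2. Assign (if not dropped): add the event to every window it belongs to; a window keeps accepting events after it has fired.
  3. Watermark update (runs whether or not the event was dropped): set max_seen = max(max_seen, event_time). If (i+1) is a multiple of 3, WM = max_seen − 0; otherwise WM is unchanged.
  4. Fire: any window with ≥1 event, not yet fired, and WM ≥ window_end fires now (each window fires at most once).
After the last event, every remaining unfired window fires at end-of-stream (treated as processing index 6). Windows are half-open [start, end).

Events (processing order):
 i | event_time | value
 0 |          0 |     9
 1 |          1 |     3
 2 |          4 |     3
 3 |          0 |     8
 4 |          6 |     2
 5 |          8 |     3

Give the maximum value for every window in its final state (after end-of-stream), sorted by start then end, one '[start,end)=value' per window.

[0,3)=9 [4,6)=3 [6,8)=2 [8,10)=3

i=0 t=0 v=9: → [0,2); WM=−∞
i=1 t=1 v=3: → [0,3); WM=−∞
i=2 t=4 v=3: → [4,6); WM=4
i=3 t=0 v=8: DROP (t<4-0); WM=4
i=4 t=6 v=2: → [6,8); WM=4
i=5 t=8 v=3: → [8,10); WM=8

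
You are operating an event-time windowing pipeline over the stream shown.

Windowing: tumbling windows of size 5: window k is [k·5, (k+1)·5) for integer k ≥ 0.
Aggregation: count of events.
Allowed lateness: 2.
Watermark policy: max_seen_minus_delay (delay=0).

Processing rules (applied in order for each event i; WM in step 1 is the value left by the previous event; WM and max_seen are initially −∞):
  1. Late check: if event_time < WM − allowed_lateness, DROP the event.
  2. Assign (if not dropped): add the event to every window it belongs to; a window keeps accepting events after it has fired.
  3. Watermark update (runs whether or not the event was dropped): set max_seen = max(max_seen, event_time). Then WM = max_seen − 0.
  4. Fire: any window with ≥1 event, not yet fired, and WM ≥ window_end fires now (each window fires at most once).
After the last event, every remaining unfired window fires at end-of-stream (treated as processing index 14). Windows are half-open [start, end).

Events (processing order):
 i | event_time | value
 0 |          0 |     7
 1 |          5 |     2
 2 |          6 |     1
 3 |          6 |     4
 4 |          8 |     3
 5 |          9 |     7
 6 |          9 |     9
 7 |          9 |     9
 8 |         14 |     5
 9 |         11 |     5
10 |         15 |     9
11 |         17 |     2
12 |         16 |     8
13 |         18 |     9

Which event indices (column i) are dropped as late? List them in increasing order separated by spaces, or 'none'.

i=0 t=0 v=7: → [0,5); WM=0
i=1 t=5 v=2: → [5,10); WM=5; [0,5) fires=1
i=2 t=6 v=1: → [5,10); WM=6
i=3 t=6 v=4: → [5,10); WM=6
i=4 t=8 v=3: → [5,10); WM=8
i=5 t=9 v=7: → [5,10); WM=9
i=6 t=9 v=9: → [5,10); WM=9
i=7 t=9 v=9: → [5,10); WM=9
i=8 t=14 v=5: → [10,15); WM=14; [5,10) fires=7
i=9 t=11 v=5: DROP (t<14-2); WM=14
i=10 t=15 v=9: → [15,20); WM=15; [10,15) fires=1
i=11 t=17 v=2: → [15,20); WM=17
i=12 t=16 v=8: → [15,20); WM=17
i=13 t=18 v=9: → [15,20); WM=18

9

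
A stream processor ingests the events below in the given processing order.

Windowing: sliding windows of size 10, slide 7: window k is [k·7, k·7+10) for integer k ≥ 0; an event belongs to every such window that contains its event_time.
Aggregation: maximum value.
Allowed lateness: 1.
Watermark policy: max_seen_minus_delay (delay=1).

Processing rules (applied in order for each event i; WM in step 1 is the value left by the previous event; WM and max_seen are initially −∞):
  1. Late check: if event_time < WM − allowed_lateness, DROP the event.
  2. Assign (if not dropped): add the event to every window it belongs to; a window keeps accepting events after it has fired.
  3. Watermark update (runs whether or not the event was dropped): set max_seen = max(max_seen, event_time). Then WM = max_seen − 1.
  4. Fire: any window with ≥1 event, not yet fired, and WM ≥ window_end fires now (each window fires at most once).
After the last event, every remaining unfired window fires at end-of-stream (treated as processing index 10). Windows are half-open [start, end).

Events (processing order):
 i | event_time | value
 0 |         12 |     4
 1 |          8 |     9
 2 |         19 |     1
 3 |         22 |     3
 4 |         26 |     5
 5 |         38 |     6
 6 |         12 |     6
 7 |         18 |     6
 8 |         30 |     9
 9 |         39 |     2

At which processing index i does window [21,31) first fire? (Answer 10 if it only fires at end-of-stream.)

5

i=0 t=12 v=4: → [7,17); WM=11
i=1 t=8 v=9: DROP (t<11-1); WM=11
i=2 t=19 v=1: → [14,24); WM=18; [7,17) fires=4
i=3 t=22 v=3: → [21,31),[14,24); WM=21
i=4 t=26 v=5: → [21,31); WM=25; [14,24) fires=3
i=5 t=38 v=6: → [35,45); WM=37; [21,31) fires=5
i=6 t=12 v=6: DROP (t<37-1); WM=37
i=7 t=18 v=6: DROP (t<37-1); WM=37
i=8 t=30 v=9: DROP (t<37-1); WM=37
i=9 t=39 v=2: → [35,45); WM=38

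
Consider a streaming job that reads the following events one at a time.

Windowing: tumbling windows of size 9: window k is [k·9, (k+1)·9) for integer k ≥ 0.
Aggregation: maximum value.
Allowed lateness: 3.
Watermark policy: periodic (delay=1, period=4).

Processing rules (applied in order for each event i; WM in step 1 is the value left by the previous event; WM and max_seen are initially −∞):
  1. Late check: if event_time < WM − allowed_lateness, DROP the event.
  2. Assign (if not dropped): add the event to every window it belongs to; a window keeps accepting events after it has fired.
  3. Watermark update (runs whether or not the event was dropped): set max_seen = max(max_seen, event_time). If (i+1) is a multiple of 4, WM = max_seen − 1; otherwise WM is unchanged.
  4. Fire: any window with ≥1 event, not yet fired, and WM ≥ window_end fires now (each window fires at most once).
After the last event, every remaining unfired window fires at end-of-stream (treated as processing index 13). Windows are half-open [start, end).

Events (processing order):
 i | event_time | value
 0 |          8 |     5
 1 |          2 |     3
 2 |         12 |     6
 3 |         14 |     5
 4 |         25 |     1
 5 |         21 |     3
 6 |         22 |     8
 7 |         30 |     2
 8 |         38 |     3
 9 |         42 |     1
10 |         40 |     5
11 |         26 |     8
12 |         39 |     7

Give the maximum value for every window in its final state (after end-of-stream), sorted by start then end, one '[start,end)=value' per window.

i=0 t=8 v=5: → [0,9); WM=−∞
i=1 t=2 v=3: → [0,9); WM=−∞
i=2 t=12 v=6: → [9,18); WM=−∞
i=3 t=14 v=5: → [9,18); WM=13; [0,9) fires=5
i=4 t=25 v=1: → [18,27); WM=13
i=5 t=21 v=3: → [18,27); WM=13
i=6 t=22 v=8: → [18,27); WM=13
i=7 t=30 v=2: → [27,36); WM=29; [9,18) fires=6 [18,27) fires=8
i=8 t=38 v=3: → [36,45); WM=29
i=9 t=42 v=1: → [36,45); WM=29
i=10 t=40 v=5: → [36,45); WM=29
i=11 t=26 v=8: → [18,27); WM=41; [27,36) fires=2
i=12 t=39 v=7: → [36,45); WM=41

[0,9)=5 [9,18)=6 [18,27)=8 [27,36)=2 [36,45)=7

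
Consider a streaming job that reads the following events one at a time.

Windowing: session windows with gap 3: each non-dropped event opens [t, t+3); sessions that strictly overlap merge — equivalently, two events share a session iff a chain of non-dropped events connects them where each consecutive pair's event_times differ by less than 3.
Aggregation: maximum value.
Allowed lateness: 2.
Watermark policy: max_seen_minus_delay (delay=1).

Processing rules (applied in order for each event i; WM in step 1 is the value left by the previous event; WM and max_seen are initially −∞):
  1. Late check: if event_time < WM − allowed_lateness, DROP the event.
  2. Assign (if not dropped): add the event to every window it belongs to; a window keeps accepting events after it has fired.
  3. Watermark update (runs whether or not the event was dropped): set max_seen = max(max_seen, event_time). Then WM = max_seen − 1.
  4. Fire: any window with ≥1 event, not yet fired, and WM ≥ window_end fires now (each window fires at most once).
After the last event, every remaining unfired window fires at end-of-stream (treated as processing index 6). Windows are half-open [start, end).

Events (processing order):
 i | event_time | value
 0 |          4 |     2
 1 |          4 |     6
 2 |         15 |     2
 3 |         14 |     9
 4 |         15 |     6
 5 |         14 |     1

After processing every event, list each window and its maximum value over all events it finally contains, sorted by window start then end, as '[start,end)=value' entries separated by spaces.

i=0 t=4 v=2: → [4,7); WM=3
i=1 t=4 v=6: → [4,7); WM=3
i=2 t=15 v=2: → [15,18); WM=14
i=3 t=14 v=9: → [14,18); WM=14
i=4 t=15 v=6: → [14,18); WM=14
i=5 t=14 v=1: → [14,18); WM=14

[4,7)=6 [14,18)=9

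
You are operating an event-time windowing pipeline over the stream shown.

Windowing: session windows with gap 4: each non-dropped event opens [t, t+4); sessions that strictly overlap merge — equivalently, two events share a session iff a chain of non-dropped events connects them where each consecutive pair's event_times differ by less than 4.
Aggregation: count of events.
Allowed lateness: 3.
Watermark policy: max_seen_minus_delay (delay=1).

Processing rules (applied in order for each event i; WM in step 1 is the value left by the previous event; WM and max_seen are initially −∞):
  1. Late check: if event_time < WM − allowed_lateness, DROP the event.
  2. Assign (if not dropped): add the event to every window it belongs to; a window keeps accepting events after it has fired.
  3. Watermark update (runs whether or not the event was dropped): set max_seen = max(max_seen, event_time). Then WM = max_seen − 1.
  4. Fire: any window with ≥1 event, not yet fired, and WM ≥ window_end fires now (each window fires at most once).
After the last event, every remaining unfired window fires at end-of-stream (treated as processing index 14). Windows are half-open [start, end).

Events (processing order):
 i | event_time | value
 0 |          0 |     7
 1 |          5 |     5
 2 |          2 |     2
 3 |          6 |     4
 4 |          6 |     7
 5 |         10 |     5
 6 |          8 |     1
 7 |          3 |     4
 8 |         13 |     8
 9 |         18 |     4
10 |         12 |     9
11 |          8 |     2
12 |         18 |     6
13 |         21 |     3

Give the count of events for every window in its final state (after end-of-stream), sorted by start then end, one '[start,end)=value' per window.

[0,17)=8 [18,25)=3

i=0 t=0 v=7: → [0,4); WM=-1
i=1 t=5 v=5: → [5,9); WM=4
i=2 t=2 v=2: → [0,9); WM=4
i=3 t=6 v=4: → [0,10); WM=5
i=4 t=6 v=7: → [0,10); WM=5
i=5 t=10 v=5: → [10,14); WM=9
i=6 t=8 v=1: → [0,14); WM=9
i=7 t=3 v=4: DROP (t<9-3); WM=9
i=8 t=13 v=8: → [0,17); WM=12
i=9 t=18 v=4: → [18,22); WM=17
i=10 t=12 v=9: DROP (t<17-3); WM=17
i=11 t=8 v=2: DROP (t<17-3); WM=17
i=12 t=18 v=6: → [18,22); WM=17
i=13 t=21 v=3: → [18,25); WM=20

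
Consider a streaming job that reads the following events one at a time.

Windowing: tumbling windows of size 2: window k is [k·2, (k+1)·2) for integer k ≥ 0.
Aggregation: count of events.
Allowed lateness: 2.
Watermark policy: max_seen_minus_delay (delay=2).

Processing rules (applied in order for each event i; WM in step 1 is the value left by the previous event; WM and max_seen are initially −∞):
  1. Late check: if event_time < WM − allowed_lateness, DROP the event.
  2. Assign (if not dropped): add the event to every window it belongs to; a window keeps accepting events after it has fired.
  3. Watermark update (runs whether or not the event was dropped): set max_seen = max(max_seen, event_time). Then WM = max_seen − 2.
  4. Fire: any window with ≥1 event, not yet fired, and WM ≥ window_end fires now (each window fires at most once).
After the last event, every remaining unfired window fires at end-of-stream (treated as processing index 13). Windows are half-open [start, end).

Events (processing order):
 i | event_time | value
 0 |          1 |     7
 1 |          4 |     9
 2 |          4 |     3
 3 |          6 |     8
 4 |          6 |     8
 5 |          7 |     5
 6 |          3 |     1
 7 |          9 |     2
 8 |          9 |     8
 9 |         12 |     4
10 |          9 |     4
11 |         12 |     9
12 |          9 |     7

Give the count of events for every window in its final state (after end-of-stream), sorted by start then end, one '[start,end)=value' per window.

[0,2)=1 [2,4)=1 [4,6)=2 [6,8)=3 [8,10)=4 [12,14)=2

i=0 t=1 v=7: → [0,2); WM=-1
i=1 t=4 v=9: → [4,6); WM=2; [0,2) fires=1
i=2 t=4 v=3: → [4,6); WM=2
i=3 t=6 v=8: → [6,8); WM=4
i=4 t=6 v=8: → [6,8); WM=4
i=5 t=7 v=5: → [6,8); WM=5
i=6 t=3 v=1: → [2,4); WM=5; [2,4) fires=1
i=7 t=9 v=2: → [8,10); WM=7; [4,6) fires=2
i=8 t=9 v=8: → [8,10); WM=7
i=9 t=12 v=4: → [12,14); WM=10; [6,8) fires=3 [8,10) fires=2
i=10 t=9 v=4: → [8,10); WM=10
i=11 t=12 v=9: → [12,14); WM=10
i=12 t=9 v=7: → [8,10); WM=10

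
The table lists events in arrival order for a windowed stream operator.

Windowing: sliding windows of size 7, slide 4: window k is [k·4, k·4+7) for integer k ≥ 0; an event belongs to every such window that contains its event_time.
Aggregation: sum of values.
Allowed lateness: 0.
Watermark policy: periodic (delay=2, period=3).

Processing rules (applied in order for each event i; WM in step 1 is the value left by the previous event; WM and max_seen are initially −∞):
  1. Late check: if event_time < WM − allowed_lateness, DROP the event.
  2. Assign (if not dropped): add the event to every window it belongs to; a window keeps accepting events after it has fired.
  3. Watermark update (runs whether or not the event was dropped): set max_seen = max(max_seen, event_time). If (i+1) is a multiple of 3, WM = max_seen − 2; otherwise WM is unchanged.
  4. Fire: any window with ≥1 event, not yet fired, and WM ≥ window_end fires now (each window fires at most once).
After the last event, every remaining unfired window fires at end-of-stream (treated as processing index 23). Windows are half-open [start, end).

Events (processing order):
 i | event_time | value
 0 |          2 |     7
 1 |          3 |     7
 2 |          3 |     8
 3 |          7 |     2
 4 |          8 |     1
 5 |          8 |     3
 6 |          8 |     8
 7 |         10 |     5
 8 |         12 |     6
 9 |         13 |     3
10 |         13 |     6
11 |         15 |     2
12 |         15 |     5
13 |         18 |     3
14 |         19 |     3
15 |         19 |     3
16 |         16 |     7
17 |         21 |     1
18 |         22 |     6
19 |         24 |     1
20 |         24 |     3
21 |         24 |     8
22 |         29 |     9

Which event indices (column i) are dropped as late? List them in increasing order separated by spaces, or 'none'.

i=0 t=2 v=7: → [0,7); WM=−∞
i=1 t=3 v=7: → [0,7); WM=−∞
i=2 t=3 v=8: → [0,7); WM=1
i=3 t=7 v=2: → [4,11); WM=1
i=4 t=8 v=1: → [8,15),[4,11); WM=1
i=5 t=8 v=3: → [8,15),[4,11); WM=6
i=6 t=8 v=8: → [8,15),[4,11); WM=6
i=7 t=10 v=5: → [8,15),[4,11); WM=6
i=8 t=12 v=6: → [12,19),[8,15); WM=10; [0,7) fires=22
i=9 t=13 v=3: → [12,19),[8,15); WM=10
i=10 t=13 v=6: → [12,19),[8,15); WM=10
i=11 t=15 v=2: → [12,19); WM=13; [4,11) fires=19
i=12 t=15 v=5: → [12,19); WM=13
i=13 t=18 v=3: → [16,23),[12,19); WM=13
i=14 t=19 v=3: → [16,23); WM=17; [8,15) fires=32
i=15 t=19 v=3: → [16,23); WM=17
i=16 t=16 v=7: DROP (t<17-0); WM=17
i=17 t=21 v=1: → [20,27),[16,23); WM=19; [12,19) fires=25
i=18 t=22 v=6: → [20,27),[16,23); WM=19
i=19 t=24 v=1: → [24,31),[20,27); WM=19
i=20 t=24 v=3: → [24,31),[20,27); WM=22
i=21 t=24 v=8: → [24,31),[20,27); WM=22
i=22 t=29 v=9: → [28,35),[24,31); WM=22

16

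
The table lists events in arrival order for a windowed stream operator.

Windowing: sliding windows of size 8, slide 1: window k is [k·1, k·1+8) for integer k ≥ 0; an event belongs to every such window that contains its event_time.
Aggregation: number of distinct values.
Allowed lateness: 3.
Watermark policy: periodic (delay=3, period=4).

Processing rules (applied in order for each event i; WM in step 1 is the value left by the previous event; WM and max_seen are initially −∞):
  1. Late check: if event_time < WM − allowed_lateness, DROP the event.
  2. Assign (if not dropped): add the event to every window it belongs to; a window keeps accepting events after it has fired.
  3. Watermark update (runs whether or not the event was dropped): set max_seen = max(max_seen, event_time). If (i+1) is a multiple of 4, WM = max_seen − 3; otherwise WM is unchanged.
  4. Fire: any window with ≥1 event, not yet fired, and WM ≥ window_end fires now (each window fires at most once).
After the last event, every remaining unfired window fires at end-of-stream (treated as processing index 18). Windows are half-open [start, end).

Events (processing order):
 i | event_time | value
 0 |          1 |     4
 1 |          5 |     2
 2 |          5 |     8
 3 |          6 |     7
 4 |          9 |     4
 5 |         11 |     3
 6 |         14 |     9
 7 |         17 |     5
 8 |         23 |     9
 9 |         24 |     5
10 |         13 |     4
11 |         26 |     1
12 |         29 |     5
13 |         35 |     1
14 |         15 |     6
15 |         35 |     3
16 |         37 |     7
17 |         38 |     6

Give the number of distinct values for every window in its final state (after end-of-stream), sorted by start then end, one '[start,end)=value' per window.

i=0 t=1 v=4: → [1,9),[0,8); WM=−∞
i=1 t=5 v=2: → [5,13),[4,12),[3,11),[2,10),[1,9),[0,8); WM=−∞
i=2 t=5 v=8: → [5,13),[4,12),[3,11),[2,10),[1,9),[0,8); WM=−∞
i=3 t=6 v=7: → [6,14),[5,13),[4,12),[3,11),[2,10),[1,9),[0,8); WM=3
i=4 t=9 v=4: → [9,17),[8,16),[7,15),[6,14),[5,13),[4,12),[3,11),[2,10); WM=3
i=5 t=11 v=3: → [11,19),[10,18),[9,17),[8,16),[7,15),[6,14),[5,13),[4,12); WM=3
i=6 t=14 v=9: → [14,22),[13,21),[12,20),[11,19),[10,18),[9,17),[8,16),[7,15); WM=3
i=7 t=17 v=5: → [17,25),[16,24),[15,23),[14,22),[13,21),[12,20),[11,19),[10,18); WM=14; [0,8) fires=4 [1,9) fires=4 [2,10) fires=4 [3,11) fires=4 [4,12) fires=5 [5,13) fires=5 [6,14) fires=3
i=8 t=23 v=9: → [23,31),[22,30),[21,29),[20,28),[19,27),[18,26),[17,25),[16,24); WM=14
i=9 t=24 v=5: → [24,32),[23,31),[22,30),[21,29),[20,28),[19,27),[18,26),[17,25); WM=14
i=10 t=13 v=4: → [13,21),[12,20),[11,19),[10,18),[9,17),[8,16),[7,15),[6,14); WM=14
i=11 t=26 v=1: → [26,34),[25,33),[24,32),[23,31),[22,30),[21,29),[20,28),[19,27); WM=23; [7,15) fires=3 [8,16) fires=3 [9,17) fires=3 [10,18) fires=4 [11,19) fires=4 [12,20) fires=3 [13,21) fires=3 [14,22) fires=2 [15,23) fires=1
i=12 t=29 v=5: → [29,37),[28,36),[27,35),[26,34),[25,33),[24,32),[23,31),[22,30); WM=23
i=13 t=35 v=1: → [35,43),[34,42),[33,41),[32,40),[31,39),[30,38),[29,37),[28,36); WM=23
i=14 t=15 v=6: DROP (t<23-3); WM=23
i=15 t=35 v=3: → [35,43),[34,42),[33,41),[32,40),[31,39),[30,38),[29,37),[28,36); WM=32; [16,24) fires=2 [17,25) fires=2 [18,26) fires=2 [19,27) fires=3 [20,28) fires=3 [21,29) fires=3 [22,30) fires=3 [23,31) fires=3 [24,32) fires=2
i=16 t=37 v=7: → [37,45),[36,44),[35,43),[34,42),[33,41),[32,40),[31,39),[30,38); WM=32
i=17 t=38 v=6: → [38,46),[37,45),[36,44),[35,43),[34,42),[33,41),[32,40),[31,39); WM=32

[0,8)=4 [1,9)=4 [2,10)=4 [3,11)=4 [4,12)=5 [5,13)=5 [6,14)=3 [7,15)=3 [8,16)=3 [9,17)=3 [10,18)=4 [11,19)=4 [12,20)=3 [13,21)=3 [14,22)=2 [15,23)=1 [16,24)=2 [17,25)=2 [18,26)=2 [19,27)=3 [20,28)=3 [21,29)=3 [22,30)=3 [23,31)=3 [24,32)=2 [25,33)=2 [26,34)=2 [27,35)=1 [28,36)=3 [29,37)=3 [30,38)=3 [31,39)=4 [32,40)=4 [33,41)=4 [34,42)=4 [35,43)=4 [36,44)=2 [37,45)=2 [38,46)=1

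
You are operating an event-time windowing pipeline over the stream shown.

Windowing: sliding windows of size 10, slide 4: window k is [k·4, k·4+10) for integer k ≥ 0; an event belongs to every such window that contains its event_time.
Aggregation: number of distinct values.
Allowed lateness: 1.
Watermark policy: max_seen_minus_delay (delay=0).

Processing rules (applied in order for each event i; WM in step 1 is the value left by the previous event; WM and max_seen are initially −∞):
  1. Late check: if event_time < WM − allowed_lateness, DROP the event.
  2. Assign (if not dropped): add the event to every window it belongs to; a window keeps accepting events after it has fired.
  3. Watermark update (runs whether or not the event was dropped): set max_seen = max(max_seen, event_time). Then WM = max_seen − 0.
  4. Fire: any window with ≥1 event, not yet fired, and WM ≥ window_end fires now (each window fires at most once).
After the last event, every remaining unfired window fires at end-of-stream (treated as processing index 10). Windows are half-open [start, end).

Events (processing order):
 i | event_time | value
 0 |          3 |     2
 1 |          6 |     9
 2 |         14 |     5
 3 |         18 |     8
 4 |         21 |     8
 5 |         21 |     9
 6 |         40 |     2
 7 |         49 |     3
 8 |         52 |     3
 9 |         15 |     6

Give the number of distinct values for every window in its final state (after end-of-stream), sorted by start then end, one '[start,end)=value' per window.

i=0 t=3 v=2: → [0,10); WM=3
i=1 t=6 v=9: → [4,14),[0,10); WM=6
i=2 t=14 v=5: → [12,22),[8,18); WM=14; [0,10) fires=2 [4,14) fires=1
i=3 t=18 v=8: → [16,26),[12,22); WM=18; [8,18) fires=1
i=4 t=21 v=8: → [20,30),[16,26),[12,22); WM=21
i=5 t=21 v=9: → [20,30),[16,26),[12,22); WM=21
i=6 t=40 v=2: → [40,50),[36,46),[32,42); WM=40; [12,22) fires=3 [16,26) fires=2 [20,30) fires=2
i=7 t=49 v=3: → [48,58),[44,54),[40,50); WM=49; [32,42) fires=1 [36,46) fires=1
i=8 t=52 v=3: → [52,62),[48,58),[44,54); WM=52; [40,50) fires=2
i=9 t=15 v=6: DROP (t<52-1); WM=52

[0,10)=2 [4,14)=1 [8,18)=1 [12,22)=3 [16,26)=2 [20,30)=2 [32,42)=1 [36,46)=1 [40,50)=2 [44,54)=1 [48,58)=1 [52,62)=1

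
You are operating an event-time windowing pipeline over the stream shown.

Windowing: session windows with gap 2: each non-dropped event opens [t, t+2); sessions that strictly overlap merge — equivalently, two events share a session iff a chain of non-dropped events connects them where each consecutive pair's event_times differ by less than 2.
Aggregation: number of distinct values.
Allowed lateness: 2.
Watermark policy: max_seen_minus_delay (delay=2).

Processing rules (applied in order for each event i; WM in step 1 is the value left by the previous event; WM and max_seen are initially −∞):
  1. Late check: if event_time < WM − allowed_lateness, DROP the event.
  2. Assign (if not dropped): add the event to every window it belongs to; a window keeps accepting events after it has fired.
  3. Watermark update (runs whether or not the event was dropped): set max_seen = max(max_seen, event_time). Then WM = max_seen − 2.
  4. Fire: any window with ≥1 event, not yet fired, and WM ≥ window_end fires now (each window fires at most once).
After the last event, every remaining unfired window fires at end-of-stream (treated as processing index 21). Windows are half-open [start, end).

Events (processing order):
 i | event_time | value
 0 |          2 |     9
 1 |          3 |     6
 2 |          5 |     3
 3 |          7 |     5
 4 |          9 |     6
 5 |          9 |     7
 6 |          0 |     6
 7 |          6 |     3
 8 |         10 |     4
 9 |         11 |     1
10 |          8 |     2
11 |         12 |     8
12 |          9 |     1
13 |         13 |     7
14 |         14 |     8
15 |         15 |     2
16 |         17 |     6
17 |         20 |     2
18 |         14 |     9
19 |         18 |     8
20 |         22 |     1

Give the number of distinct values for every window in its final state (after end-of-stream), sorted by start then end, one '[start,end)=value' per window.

i=0 t=2 v=9: → [2,4); WM=0
i=1 t=3 v=6: → [2,5); WM=1
i=2 t=5 v=3: → [5,7); WM=3
i=3 t=7 v=5: → [7,9); WM=5
i=4 t=9 v=6: → [9,11); WM=7
i=5 t=9 v=7: → [9,11); WM=7
i=6 t=0 v=6: DROP (t<7-2); WM=7
i=7 t=6 v=3: → [5,9); WM=7
i=8 t=10 v=4: → [9,12); WM=8
i=9 t=11 v=1: → [9,13); WM=9
i=10 t=8 v=2: → [5,13); WM=9
i=11 t=12 v=8: → [5,14); WM=10
i=12 t=9 v=1: → [5,14); WM=10
i=13 t=13 v=7: → [5,15); WM=11
i=14 t=14 v=8: → [5,16); WM=12
i=15 t=15 v=2: → [5,17); WM=13
i=16 t=17 v=6: → [17,19); WM=15
i=17 t=20 v=2: → [20,22); WM=18
i=18 t=14 v=9: DROP (t<18-2); WM=18
i=19 t=18 v=8: → [17,20); WM=18
i=20 t=22 v=1: → [22,24); WM=20

[2,5)=2 [5,17)=8 [17,20)=2 [20,22)=1 [22,24)=1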